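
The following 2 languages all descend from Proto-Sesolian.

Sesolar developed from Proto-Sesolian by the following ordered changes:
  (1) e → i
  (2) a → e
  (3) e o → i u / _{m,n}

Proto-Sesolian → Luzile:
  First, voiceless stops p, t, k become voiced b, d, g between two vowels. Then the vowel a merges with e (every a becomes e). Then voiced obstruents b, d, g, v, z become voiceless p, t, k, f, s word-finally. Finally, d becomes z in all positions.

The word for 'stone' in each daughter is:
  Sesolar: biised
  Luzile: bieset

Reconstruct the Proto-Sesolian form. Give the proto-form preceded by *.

*biesad

Position 6: Sesolar has d, Luzile has t. Sesolar preserves d here (none of its changes turn any other segment into d), so the proto-segment is *d.
Position 5: Sesolar has e, Luzile has e. In Sesolar, e can only continue *a, so the proto-segment is *a.
Position 3: Sesolar has i, Luzile has e. Taking the neighbouring segments as reconstructed: Sesolar i could go back to *e or *i; Luzile e could go back to *a or *e — the one source consistent with every daughter is *e.
Continuing position by position gives *biesad; check it forward:
Sesolar: *biesad
  biesad → biisad   [vowel merger]
  biisad → biised   [vowel merger]
  biised (rule 3 does not apply)
  giving Sesolar biised.
Luzile: start from *biesad.
  rule 1: no change — biesad
  rule 2 (vowel merger): biesad → biesed
  rule 3 (final devoicing): biesed → bieset
  rule 4: no change — bieset
  ⇒ Luzile bieset
Only *biesad yields all of Sesolar biised, Luzile bieset.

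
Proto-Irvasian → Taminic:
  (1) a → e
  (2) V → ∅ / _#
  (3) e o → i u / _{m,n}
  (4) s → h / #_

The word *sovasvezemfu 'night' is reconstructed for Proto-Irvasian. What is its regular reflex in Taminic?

hovesvezimf

Taminic: *sovasvezemfu
  sovasvezemfu → sovesvezemfu   [vowel merger]
  sovesvezemfu → sovesvezemf   [apocope]
  sovesvezemf → sovesvezimf   [pre-nasal raising]
  sovesvezimf → hovesvezimf   [debuccalisation]
  giving Taminic hovesvezimf.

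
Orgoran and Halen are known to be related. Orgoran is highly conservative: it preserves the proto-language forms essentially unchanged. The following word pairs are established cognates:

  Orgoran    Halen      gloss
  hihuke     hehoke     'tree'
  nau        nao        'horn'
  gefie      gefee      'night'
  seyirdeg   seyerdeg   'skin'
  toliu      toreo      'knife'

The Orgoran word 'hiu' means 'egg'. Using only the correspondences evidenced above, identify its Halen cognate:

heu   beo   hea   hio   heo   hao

heo

toliu ~ toreo — Orgoran i corresponds to Halen e after a consonant, before a back vowel.
nau ~ nao, toliu ~ toreo — Orgoran u corresponds to Halen o word-finally.
Applying these to Orgoran 'hiu':
  hiu → heu   (i→e after a consonant, before a back vowel)
  heu → heo   (u→o word-finally)
So the Halen cognate is 'heo'.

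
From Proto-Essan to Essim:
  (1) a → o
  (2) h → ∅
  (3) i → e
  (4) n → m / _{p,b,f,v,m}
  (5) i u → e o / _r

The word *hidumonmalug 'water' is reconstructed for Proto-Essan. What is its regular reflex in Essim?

Essim: *hidumonmalug > hidumonmolug > idumonmolug > edumonmolug > edumommolug  (by vowel merger, h-loss, vowel merger, nasal place assimilation)

edumommolug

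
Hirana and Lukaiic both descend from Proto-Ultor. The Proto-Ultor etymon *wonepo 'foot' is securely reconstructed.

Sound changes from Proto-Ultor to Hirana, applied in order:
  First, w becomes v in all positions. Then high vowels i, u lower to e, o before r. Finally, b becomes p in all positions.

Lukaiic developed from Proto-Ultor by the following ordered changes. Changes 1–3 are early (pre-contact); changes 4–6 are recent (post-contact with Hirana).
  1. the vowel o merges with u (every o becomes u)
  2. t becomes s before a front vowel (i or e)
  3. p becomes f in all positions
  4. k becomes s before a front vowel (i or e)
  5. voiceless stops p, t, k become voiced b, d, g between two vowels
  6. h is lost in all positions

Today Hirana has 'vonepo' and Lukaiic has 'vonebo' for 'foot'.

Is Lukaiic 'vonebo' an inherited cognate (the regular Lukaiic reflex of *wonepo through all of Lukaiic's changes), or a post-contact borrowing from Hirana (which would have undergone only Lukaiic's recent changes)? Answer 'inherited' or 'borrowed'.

If inherited, *wonepo would pass through all of Lukaiic's changes:
Lukaiic: *wonepo > wunepu > wunefu  (by vowel merger, unconditioned shift)
If borrowed from Hirana 'vonepo' after the early changes, it would undergo only the recent ones:
  rule 4 (palatalisation): no change (vonepo)
  rule 5 (intervocalic voicing): vonepo → vonebo
  rule 6 (h-loss): no change (vonebo)
  ⇒ as a loan: vonebo
Lukaiic 'vonebo' matches the loan outcome 'vonebo', not the inherited 'wunefu' — it skipped the early Lukaiic changes, so it was borrowed from Hirana.

borrowed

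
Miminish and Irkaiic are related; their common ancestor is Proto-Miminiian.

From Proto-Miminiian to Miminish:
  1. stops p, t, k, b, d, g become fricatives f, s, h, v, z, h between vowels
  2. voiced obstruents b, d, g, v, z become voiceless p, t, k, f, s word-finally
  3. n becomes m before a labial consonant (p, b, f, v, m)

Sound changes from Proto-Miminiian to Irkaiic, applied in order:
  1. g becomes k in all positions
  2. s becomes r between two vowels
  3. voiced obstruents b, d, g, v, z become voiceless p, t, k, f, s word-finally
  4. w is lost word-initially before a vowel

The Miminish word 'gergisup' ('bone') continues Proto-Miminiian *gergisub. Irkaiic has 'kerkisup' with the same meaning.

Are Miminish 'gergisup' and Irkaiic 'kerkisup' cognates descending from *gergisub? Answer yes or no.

Derive the expected Irkaiic reflex of *gergisub:
Irkaiic: start from *gergisub.
  rule 1 (unconditioned shift): gergisub → kerkisub
  rule 2 (rhotacism): kerkisub → kerkirub
  rule 3 (final devoicing): kerkirub → kerkirup
  rule 4: no change — kerkirup
  ⇒ Irkaiic kerkirup
The regular Irkaiic reflex would be 'kerkirup', but the attested form is 'kerkisup'. The correspondence is irregular, so they are not cognates (the Irkaiic form has a different source).

no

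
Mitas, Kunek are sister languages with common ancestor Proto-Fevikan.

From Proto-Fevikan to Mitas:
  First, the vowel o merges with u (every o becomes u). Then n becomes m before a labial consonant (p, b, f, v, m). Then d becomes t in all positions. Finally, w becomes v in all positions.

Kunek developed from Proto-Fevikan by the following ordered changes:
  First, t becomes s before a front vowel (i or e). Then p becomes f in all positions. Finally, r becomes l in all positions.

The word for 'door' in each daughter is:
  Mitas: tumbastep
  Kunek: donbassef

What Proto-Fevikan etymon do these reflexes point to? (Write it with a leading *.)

Position 2: Mitas has u, Kunek has o. Kunek preserves o here (none of its changes turn any other segment into o), so the proto-segment is *o.
Position 3: Mitas has m, Kunek has n. Kunek preserves n here (none of its changes turn any other segment into n), so the proto-segment is *n.
Verify the candidate proto-form against each daughter:
Mitas: *donbastep > dunbastep > dumbastep > tumbastep  (by vowel merger, nasal place assimilation, unconditioned shift)
Kunek: *donbastep
  donbastep → donbassep   [palatalisation]
  donbassep → donbassef   [unconditioned shift]
  donbassef (rule 3 does not apply)
  giving Kunek donbassef.
No other proto-form is consistent with every reflex, so the reconstruction is *donbastep.

*donbastep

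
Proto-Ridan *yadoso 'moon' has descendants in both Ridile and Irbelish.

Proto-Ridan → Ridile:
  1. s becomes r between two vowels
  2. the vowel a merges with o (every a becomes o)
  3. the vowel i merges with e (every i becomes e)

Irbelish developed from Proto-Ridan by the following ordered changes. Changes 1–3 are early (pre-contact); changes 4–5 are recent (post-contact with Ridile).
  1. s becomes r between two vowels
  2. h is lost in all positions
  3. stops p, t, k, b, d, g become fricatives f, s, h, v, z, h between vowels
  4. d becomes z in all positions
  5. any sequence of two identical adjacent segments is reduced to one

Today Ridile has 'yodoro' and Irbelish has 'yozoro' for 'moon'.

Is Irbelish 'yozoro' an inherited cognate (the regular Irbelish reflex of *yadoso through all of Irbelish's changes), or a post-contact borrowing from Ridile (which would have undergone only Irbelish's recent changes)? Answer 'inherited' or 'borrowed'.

borrowed

If inherited, *yadoso would pass through all of Irbelish's changes:
Irbelish: *yadoso > yadoro > yazoro  (by rhotacism, intervocalic lenition)
If borrowed from Ridile 'yodoro' after the early changes, it would undergo only the recent ones:
  rule 4 (unconditioned shift): yodoro → yozoro
  rule 5 (degemination): no change (yozoro)
  ⇒ as a loan: yozoro
Irbelish 'yozoro' matches the loan outcome 'yozoro', not the inherited 'yazoro' — it skipped the early Irbelish changes, so it was borrowed from Ridile.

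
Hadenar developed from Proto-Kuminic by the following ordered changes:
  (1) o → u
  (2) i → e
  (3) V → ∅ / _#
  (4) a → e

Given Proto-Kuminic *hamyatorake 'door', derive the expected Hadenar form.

Hadenar: *hamyatorake > hamyaturake > hamyaturak > hemyeturek  (by vowel merger, apocope, vowel merger)

hemyeturek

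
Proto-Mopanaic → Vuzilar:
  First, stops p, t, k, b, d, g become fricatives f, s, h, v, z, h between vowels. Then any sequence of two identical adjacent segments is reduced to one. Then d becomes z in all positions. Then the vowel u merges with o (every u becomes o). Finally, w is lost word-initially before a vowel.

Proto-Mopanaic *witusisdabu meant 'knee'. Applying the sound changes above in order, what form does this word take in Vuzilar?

isosiszavo

Vuzilar: *witusisdabu
  witusisdabu → wisusisdavu   [intervocalic lenition]
  wisusisdavu (rule 2 does not apply)
  wisusisdavu → wisusiszavu   [unconditioned shift]
  wisusiszavu → wisosiszavo   [vowel merger]
  wisosiszavo → isosiszavo   [glide loss]
  giving Vuzilar isosiszavo.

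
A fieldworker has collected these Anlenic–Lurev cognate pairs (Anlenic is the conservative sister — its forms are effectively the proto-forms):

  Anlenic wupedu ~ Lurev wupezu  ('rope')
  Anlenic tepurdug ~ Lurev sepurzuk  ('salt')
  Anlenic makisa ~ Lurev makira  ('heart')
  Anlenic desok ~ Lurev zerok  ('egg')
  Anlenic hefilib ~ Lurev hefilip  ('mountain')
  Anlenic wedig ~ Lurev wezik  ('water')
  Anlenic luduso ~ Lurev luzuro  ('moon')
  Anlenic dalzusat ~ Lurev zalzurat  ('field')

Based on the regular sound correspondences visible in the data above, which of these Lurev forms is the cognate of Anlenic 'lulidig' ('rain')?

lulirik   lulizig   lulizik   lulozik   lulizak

wedig ~ wezik — Anlenic d corresponds to Lurev z between vowels (before a front vowel).
tepurdug ~ sepurzuk, wedig ~ wezik — Anlenic g corresponds to Lurev k word-finally.
Applying these to Anlenic 'lulidig':
  lulidig → lulizig   (d→z between vowels (before a front vowel))
  lulizig → lulizik   (g→k word-finally)
So the Lurev cognate is 'lulizik'.

lulizik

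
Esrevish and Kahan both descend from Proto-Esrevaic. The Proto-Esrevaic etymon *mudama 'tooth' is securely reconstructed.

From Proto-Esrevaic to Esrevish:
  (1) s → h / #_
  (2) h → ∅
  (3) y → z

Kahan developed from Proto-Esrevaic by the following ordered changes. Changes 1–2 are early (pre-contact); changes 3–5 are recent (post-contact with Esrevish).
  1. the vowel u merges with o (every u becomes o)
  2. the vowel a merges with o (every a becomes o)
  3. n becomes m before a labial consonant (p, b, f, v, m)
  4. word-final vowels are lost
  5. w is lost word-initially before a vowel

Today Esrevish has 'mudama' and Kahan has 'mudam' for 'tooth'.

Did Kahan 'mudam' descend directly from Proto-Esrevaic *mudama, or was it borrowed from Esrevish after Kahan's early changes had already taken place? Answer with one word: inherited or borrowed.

borrowed

If inherited, *mudama would pass through all of Kahan's changes:
Kahan: start from *mudama.
  rule 1 (vowel merger): mudama → modama
  rule 2 (vowel merger): modama → modomo
  rule 3: no change — modomo
  rule 4 (apocope): modomo → modom
  rule 5: no change — modom
  ⇒ Kahan modom
If borrowed from Esrevish 'mudama' after the early changes, it would undergo only the recent ones:
  rule 3 (nasal place assimilation): no change (mudama)
  rule 4 (apocope): mudama → mudam
  rule 5 (glide loss): no change (mudam)
  ⇒ as a loan: mudam
Kahan 'mudam' matches the loan outcome 'mudam', not the inherited 'modom' — it skipped the early Kahan changes, so it was borrowed from Esrevish.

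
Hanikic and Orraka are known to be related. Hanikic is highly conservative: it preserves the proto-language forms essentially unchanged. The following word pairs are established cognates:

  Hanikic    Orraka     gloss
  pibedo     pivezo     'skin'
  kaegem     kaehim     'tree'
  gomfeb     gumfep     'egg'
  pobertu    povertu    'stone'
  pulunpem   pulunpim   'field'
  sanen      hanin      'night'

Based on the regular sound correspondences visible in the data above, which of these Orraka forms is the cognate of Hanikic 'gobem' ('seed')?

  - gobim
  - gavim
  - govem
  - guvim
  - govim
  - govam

pibedo ~ pivezo, pobertu ~ povertu — Hanikic b corresponds to Orraka v between vowels (before a front vowel).
kaegem ~ kaehim, pulunpem ~ pulunpim — Hanikic e corresponds to Orraka i after a consonant, before a nasal.
Applying these to Hanikic 'gobem':
  gobem → govem   (b→v between vowels (before a front vowel))
  govem → govim   (e→i after a consonant, before a nasal)
So the Orraka cognate is 'govim'.

govim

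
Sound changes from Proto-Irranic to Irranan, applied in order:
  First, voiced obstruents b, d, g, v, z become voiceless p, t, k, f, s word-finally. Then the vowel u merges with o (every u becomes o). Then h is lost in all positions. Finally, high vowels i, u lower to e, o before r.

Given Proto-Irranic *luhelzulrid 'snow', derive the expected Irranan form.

loelzolrit

Irranan: *luhelzulrid
  luhelzulrid → luhelzulrit   [final devoicing]
  luhelzulrit → lohelzolrit   [vowel merger]
  lohelzolrit → loelzolrit   [h-loss]
  loelzolrit (rule 4 does not apply)
  giving Irranan loelzolrit.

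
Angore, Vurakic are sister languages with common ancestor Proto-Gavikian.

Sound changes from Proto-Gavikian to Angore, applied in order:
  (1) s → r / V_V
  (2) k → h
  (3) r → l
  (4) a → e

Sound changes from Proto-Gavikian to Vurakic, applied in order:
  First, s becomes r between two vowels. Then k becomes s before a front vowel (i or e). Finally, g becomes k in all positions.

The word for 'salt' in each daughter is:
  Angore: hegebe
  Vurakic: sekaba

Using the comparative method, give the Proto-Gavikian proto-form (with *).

*kegaba

Position 1: Angore has h, Vurakic has s. Taking the neighbouring segments as reconstructed: Angore h could go back to *k or *h; Vurakic s could go back to *k or *s — the one source consistent with every daughter is *k.
Position 4: Angore has e, Vurakic has a. Vurakic preserves a here (none of its changes turn any other segment into a), so the proto-segment is *a.
Position 6: Angore has e, Vurakic has a. Vurakic preserves a here (none of its changes turn any other segment into a), so the proto-segment is *a.
This points to *kegaba. Verify forward in each daughter:
Angore: *kegaba
  kegaba (rule 1 does not apply)
  kegaba → hegaba   [unconditioned shift]
  hegaba (rule 3 does not apply)
  hegaba → hegebe   [vowel merger]
  giving Angore hegebe.
Vurakic: *kegaba
  kegaba (rule 1 does not apply)
  kegaba → segaba   [palatalisation]
  segaba → sekaba   [unconditioned shift]
  giving Vurakic sekaba.
Only *kegaba yields all of Angore hegebe, Vurakic sekaba.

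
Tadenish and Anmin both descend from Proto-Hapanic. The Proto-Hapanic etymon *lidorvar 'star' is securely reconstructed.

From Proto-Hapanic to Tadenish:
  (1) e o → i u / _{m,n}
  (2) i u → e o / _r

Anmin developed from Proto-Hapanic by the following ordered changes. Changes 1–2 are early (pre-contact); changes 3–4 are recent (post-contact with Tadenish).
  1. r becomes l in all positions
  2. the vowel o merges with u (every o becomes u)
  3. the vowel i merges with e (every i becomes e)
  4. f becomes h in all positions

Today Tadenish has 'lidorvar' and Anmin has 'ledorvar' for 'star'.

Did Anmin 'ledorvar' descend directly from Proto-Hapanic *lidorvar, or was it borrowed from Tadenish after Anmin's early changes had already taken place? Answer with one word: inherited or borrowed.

borrowed

If inherited, *lidorvar would pass through all of Anmin's changes:
Anmin: start from *lidorvar.
  rule 1 (unconditioned shift): lidorvar → lidolval
  rule 2 (vowel merger): lidolval → lidulval
  rule 3 (vowel merger): lidulval → ledulval
  rule 4: no change — ledulval
  ⇒ Anmin ledulval
If borrowed from Tadenish 'lidorvar' after the early changes, it would undergo only the recent ones:
  rule 3 (vowel merger): lidorvar → ledorvar
  rule 4 (unconditioned shift): no change (ledorvar)
  ⇒ as a loan: ledorvar
Anmin 'ledorvar' matches the loan outcome 'ledorvar', not the inherited 'ledulval' — it skipped the early Anmin changes, so it was borrowed from Tadenish.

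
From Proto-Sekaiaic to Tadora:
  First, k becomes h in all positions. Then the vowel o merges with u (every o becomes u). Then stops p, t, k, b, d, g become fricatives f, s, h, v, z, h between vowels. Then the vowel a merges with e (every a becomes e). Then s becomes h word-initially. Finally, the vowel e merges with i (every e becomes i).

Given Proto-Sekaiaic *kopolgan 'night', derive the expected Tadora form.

Tadora: *kopolgan > hopolgan > hupulgan > hufulgan > hufulgen > hufulgin  (by unconditioned shift, vowel merger, intervocalic lenition, vowel merger, vowel merger)

hufulgin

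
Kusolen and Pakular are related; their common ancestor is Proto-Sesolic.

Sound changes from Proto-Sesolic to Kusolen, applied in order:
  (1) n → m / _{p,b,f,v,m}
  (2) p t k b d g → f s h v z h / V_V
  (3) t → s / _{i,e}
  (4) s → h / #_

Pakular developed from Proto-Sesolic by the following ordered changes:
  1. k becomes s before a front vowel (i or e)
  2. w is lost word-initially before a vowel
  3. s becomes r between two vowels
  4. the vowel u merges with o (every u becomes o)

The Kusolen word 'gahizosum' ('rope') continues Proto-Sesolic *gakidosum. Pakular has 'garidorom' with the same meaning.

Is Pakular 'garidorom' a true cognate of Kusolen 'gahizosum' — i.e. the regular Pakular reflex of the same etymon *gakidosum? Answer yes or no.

Derive the expected Pakular reflex of *gakidosum:
Pakular: *gakidosum > gasidosum > garidorum > garidorom  (by palatalisation, rhotacism, vowel merger)
Pakular 'garidorom' matches the regular reflex exactly, so the pair is cognate.

yes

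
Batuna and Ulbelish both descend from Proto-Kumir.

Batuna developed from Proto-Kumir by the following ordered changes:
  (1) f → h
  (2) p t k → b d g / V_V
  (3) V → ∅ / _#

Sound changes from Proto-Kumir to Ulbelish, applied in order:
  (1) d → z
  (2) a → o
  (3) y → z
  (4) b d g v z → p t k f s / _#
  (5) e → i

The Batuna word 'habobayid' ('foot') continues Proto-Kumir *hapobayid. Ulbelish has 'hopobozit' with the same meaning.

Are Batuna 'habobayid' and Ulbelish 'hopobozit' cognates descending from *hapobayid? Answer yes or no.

Derive the expected Ulbelish reflex of *hapobayid:
Ulbelish: start from *hapobayid.
  rule 1 (unconditioned shift): hapobayid → hapobayiz
  rule 2 (vowel merger): hapobayiz → hopoboyiz
  rule 3 (unconditioned shift): hopoboyiz → hopoboziz
  rule 4 (final devoicing): hopoboziz → hopobozis
  rule 5: no change — hopobozis
  ⇒ Ulbelish hopobozis
The regular Ulbelish reflex would be 'hopobozis', but the attested form is 'hopobozit'. The correspondence is irregular, so they are not cognates (the Ulbelish form has a different source).

no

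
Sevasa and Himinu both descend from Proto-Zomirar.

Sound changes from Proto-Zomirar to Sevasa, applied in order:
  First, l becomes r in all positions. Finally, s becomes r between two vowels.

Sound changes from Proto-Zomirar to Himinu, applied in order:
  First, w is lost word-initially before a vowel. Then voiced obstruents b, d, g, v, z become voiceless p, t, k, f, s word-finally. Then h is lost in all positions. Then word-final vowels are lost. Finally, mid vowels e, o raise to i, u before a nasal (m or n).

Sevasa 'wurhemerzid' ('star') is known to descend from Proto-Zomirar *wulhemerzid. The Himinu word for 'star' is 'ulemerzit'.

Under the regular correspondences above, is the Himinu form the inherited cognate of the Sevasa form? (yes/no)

Derive the expected Himinu reflex of *wulhemerzid:
Himinu: start from *wulhemerzid.
  rule 1 (glide loss): wulhemerzid → ulhemerzid
  rule 2 (final devoicing): ulhemerzid → ulhemerzit
  rule 3 (h-loss): ulhemerzit → ulemerzit
  rule 4: no change — ulemerzit
  rule 5 (pre-nasal raising): ulemerzit → ulimerzit
  ⇒ Himinu ulimerzit
The regular Himinu reflex would be 'ulimerzit', but the attested form is 'ulemerzit'. The correspondence is irregular, so they are not cognates (the Himinu form has a different source).

no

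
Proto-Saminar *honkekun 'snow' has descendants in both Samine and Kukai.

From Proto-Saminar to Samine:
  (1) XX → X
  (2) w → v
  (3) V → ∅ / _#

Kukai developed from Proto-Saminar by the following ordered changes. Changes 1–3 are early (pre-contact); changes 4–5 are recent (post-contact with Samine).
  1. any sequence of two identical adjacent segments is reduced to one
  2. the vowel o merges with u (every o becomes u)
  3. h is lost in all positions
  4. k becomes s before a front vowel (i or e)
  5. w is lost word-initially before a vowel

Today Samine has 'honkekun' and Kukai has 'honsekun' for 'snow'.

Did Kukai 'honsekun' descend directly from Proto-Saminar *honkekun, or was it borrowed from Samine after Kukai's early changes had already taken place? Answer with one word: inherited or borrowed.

If inherited, *honkekun would pass through all of Kukai's changes:
Kukai: start from *honkekun.
  rule 1: no change — honkekun
  rule 2 (vowel merger): honkekun → hunkekun
  rule 3 (h-loss): hunkekun → unkekun
  rule 4 (palatalisation): unkekun → unsekun
  rule 5: no change — unsekun
  ⇒ Kukai unsekun
If borrowed from Samine 'honkekun' after the early changes, it would undergo only the recent ones:
  rule 4 (palatalisation): honkekun → honsekun
  rule 5 (glide loss): no change (honsekun)
  ⇒ as a loan: honsekun
Kukai 'honsekun' matches the loan outcome 'honsekun', not the inherited 'unsekun' — it skipped the early Kukai changes, so it was borrowed from Samine.

borrowed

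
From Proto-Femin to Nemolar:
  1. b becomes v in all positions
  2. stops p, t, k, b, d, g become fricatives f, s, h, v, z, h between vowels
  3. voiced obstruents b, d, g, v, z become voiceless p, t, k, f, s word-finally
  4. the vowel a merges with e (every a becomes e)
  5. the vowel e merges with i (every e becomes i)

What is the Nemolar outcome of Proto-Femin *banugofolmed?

vinuhofolmit

Nemolar: *banugofolmed > vanugofolmed > vanuhofolmed > vanuhofolmet > venuhofolmet > vinuhofolmit  (by unconditioned shift, intervocalic lenition, final devoicing, vowel merger, vowel merger)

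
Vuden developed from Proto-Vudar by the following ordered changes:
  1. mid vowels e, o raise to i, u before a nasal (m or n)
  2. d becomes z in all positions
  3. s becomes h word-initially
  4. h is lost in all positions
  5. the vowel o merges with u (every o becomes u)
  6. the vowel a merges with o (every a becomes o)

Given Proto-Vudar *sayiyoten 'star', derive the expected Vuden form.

oyiyutin

Vuden: *sayiyoten
  sayiyoten → sayiyotin   [pre-nasal raising]
  sayiyotin (rule 2 does not apply)
  sayiyotin → hayiyotin   [debuccalisation]
  hayiyotin → ayiyotin   [h-loss]
  ayiyotin → ayiyutin   [vowel merger]
  ayiyutin → oyiyutin   [vowel merger]
  giving Vuden oyiyutin.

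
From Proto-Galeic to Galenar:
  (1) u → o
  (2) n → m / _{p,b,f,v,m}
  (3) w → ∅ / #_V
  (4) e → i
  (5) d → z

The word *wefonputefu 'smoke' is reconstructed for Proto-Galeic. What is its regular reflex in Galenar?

Galenar: *wefonputefu > wefonpotefo > wefompotefo > efompotefo > ifompotifo  (by vowel merger, nasal place assimilation, glide loss, vowel merger)

ifompotifo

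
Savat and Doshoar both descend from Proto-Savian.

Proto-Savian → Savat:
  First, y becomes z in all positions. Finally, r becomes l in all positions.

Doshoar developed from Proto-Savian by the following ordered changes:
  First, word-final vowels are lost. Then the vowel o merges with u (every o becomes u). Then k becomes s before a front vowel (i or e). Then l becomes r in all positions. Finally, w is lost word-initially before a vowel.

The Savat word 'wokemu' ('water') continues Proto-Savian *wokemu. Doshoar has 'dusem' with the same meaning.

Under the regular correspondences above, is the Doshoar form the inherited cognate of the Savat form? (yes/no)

no

Derive the expected Doshoar reflex of *wokemu:
Doshoar: *wokemu > wokem > wukem > wusem > usem  (by apocope, vowel merger, palatalisation, glide loss)
The regular Doshoar reflex would be 'usem', but the attested form is 'dusem'. The correspondence is irregular, so they are not cognates (the Doshoar form has a different source).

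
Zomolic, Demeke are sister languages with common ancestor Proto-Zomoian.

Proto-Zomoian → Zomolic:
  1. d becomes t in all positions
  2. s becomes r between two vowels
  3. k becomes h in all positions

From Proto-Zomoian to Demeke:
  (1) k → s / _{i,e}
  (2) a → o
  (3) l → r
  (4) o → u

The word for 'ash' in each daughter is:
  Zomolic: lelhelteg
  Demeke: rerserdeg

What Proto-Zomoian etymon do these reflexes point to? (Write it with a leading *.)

*lelkeldeg

Position 6: Zomolic has l, Demeke has r. Zomolic preserves l here (none of its changes turn any other segment into l), so the proto-segment is *l.
Position 4: Zomolic has h, Demeke has s. Taking the neighbouring segments as reconstructed: Zomolic h could go back to *k or *h; Demeke s could go back to *k or *s — the one source consistent with every daughter is *k.
Verify the candidate proto-form against each daughter:
Zomolic: start from *lelkeldeg.
  rule 1 (unconditioned shift): lelkeldeg → lelkelteg
  rule 2: no change — lelkelteg
  rule 3 (unconditioned shift): lelkelteg → lelhelteg
  ⇒ Zomolic lelhelteg
Demeke: *lelkeldeg
  lelkeldeg → lelseldeg   [palatalisation]
  lelseldeg (rule 2 does not apply)
  lelseldeg → rerserdeg   [unconditioned shift]
  rerserdeg (rule 4 does not apply)
  giving Demeke rerserdeg.
Only *lelkeldeg yields all of Zomolic lelhelteg, Demeke rerserdeg.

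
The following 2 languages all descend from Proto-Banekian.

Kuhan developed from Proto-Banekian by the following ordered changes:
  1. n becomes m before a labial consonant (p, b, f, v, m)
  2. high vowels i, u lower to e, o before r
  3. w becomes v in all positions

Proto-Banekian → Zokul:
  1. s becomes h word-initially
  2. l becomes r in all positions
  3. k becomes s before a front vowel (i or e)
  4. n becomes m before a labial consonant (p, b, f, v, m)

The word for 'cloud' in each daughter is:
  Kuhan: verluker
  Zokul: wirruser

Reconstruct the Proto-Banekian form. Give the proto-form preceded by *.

Position 1: Kuhan has v, Zokul has w. Zokul preserves w here (none of its changes turn any other segment into w), so the proto-segment is *w.
Position 4: Kuhan has l, Zokul has r. Kuhan preserves l here (none of its changes turn any other segment into l), so the proto-segment is *l.
Continuing position by position gives *wirluker; check it forward:
Kuhan: *wirluker
  wirluker (rule 1 does not apply)
  wirluker → werluker   [pre-rhotic lowering]
  werluker → verluker   [unconditioned shift]
  giving Kuhan verluker.
Zokul: *wirluker > wirruker > wirruser  (by unconditioned shift, palatalisation)
Only *wirluker yields all of Kuhan verluker, Zokul wirruser.

*wirluker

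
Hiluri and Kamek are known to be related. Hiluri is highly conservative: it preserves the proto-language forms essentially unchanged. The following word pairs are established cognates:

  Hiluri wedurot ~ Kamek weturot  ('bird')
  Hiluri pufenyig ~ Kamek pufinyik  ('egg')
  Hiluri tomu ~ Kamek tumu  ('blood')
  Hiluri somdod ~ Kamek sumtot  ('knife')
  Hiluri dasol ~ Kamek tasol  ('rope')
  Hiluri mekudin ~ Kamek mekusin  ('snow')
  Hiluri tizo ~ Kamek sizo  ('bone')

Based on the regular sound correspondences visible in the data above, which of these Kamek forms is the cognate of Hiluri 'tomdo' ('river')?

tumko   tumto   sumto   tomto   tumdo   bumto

tumto

tomu ~ tumu, somdod ~ sumtot — Hiluri o corresponds to Kamek u after a consonant, before a nasal.
somdod ~ sumtot — Hiluri d corresponds to Kamek t after a consonant, before a back vowel.
Applying these to Hiluri 'tomdo':
  tomdo → tumdo   (o→u after a consonant, before a nasal)
  tumdo → tumto   (d→t after a consonant, before a back vowel)
So the Kamek cognate is 'tumto'.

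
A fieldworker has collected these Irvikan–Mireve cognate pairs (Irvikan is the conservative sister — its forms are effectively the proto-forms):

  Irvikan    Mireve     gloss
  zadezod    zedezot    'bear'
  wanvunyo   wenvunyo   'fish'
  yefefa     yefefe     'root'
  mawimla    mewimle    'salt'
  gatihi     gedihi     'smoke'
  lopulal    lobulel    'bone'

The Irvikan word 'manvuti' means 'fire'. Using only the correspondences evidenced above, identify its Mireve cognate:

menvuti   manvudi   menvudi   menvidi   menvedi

menvudi

wanvunyo ~ wenvunyo — Irvikan a corresponds to Mireve e after a consonant, before a nasal.
gatihi ~ gedihi — Irvikan t corresponds to Mireve d between vowels (before a front vowel).
Applying these to Irvikan 'manvuti':
  manvuti → menvuti   (a→e after a consonant, before a nasal)
  menvuti → menvudi   (t→d between vowels (before a front vowel))
So the Mireve cognate is 'menvudi'.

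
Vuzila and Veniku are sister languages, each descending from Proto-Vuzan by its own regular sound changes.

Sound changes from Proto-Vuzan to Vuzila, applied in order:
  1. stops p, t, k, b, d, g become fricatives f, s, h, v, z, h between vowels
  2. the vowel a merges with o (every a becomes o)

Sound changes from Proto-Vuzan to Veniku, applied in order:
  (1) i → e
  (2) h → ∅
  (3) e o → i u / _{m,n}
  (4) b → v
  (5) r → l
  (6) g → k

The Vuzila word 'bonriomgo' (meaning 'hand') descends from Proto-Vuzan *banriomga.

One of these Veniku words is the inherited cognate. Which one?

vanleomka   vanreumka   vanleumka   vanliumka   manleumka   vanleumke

vanleumka

Veniku: *banriomga > banreomga > banreumga > vanreumga > vanleumga > vanleumka  (by vowel merger, pre-nasal raising, unconditioned shift, unconditioned shift, unconditioned shift)
Among the options, 'vanleumka' alone shows every Veniku change applied in order.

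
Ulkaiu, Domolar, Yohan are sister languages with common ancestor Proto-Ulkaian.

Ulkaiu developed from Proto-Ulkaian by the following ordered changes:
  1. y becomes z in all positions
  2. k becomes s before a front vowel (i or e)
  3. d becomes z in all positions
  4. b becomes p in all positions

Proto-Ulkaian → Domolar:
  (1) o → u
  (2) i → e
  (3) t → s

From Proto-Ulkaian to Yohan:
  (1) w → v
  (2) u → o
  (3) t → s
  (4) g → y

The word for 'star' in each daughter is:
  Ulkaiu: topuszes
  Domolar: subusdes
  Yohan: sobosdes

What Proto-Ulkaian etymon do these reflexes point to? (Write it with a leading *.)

*tobusdes

Position 4: Ulkaiu has u, Domolar has u, Yohan has o. Ulkaiu preserves u here (none of its changes turn any other segment into u), so the proto-segment is *u.
Position 3: Ulkaiu has p, Domolar has b, Yohan has b. Domolar preserves b here (none of its changes turn any other segment into b), so the proto-segment is *b.
This points to *tobusdes. Verify forward in each daughter:
Ulkaiu: start from *tobusdes.
  rule 1: no change — tobusdes
  rule 2: no change — tobusdes
  rule 3 (unconditioned shift): tobusdes → tobuszes
  rule 4 (unconditioned shift): tobuszes → topuszes
  ⇒ Ulkaiu topuszes
Domolar: *tobusdes
  tobusdes → tubusdes   [vowel merger]
  tubusdes (rule 2 does not apply)
  tubusdes → subusdes   [unconditioned shift]
  giving Domolar subusdes.
Yohan: start from *tobusdes.
  rule 1: no change — tobusdes
  rule 2 (vowel merger): tobusdes → tobosdes
  rule 3 (unconditioned shift): tobosdes → sobosdes
  rule 4: no change — sobosdes
  ⇒ Yohan sobosdes
*tobusdes is the unique common source.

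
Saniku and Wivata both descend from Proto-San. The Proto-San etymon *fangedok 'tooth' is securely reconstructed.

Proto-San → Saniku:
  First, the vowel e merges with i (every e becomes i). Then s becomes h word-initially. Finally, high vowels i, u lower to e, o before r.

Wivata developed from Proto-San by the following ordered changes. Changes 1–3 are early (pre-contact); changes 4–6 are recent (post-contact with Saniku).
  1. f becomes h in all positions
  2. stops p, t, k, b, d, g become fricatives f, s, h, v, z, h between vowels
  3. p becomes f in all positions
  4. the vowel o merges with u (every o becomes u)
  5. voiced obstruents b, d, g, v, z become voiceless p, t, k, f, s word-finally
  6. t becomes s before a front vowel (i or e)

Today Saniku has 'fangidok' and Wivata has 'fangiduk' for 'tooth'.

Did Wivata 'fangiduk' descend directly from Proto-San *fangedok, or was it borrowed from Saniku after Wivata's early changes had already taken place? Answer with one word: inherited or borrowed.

If inherited, *fangedok would pass through all of Wivata's changes:
Wivata: *fangedok
  fangedok → hangedok   [unconditioned shift]
  hangedok → hangezok   [intervocalic lenition]
  hangezok (rule 3 does not apply)
  hangezok → hangezuk   [vowel merger]
  hangezuk (rule 5 does not apply)
  hangezuk (rule 6 does not apply)
  giving Wivata hangezuk.
If borrowed from Saniku 'fangidok' after the early changes, it would undergo only the recent ones:
  rule 4 (vowel merger): fangidok → fangiduk
  rule 5 (final devoicing): no change (fangiduk)
  rule 6 (palatalisation): no change (fangiduk)
  ⇒ as a loan: fangiduk
Wivata 'fangiduk' matches the loan outcome 'fangiduk', not the inherited 'hangezuk' — it skipped the early Wivata changes, so it was borrowed from Saniku.

borrowed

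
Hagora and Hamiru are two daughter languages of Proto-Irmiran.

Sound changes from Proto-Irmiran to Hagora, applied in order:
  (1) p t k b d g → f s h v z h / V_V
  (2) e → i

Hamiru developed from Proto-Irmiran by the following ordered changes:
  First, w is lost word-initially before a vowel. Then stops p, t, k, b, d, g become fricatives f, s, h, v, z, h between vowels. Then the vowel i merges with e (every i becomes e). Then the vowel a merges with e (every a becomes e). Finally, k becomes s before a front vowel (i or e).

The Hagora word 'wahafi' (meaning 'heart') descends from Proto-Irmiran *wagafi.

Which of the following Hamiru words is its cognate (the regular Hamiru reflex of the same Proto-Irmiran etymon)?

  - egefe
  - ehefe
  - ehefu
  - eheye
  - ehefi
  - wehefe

Hamiru: *wagafi
  wagafi → agafi   [glide loss]
  agafi → ahafi   [intervocalic lenition]
  ahafi → ahafe   [vowel merger]
  ahafe → ehefe   [vowel merger]
  ehefe (rule 5 does not apply)
  giving Hamiru ehefe.
Only 'ehefe' matches the regular Hamiru development of *wagafi.

ehefe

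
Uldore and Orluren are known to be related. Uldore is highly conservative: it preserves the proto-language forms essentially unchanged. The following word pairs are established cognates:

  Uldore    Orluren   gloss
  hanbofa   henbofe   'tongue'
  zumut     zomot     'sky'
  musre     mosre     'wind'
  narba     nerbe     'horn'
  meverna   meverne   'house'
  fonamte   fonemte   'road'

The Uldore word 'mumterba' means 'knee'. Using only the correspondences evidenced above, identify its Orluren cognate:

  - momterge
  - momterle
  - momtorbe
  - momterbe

zumut ~ zomot — Uldore u corresponds to Orluren o after a consonant, before a nasal.
hanbofa ~ henbofe, narba ~ nerbe — Uldore a corresponds to Orluren e word-finally.
Applying these to Uldore 'mumterba':
  mumterba → momterba   (u→o after a consonant, before a nasal)
  momterba → momterbe   (a→e word-finally)
So the Orluren cognate is 'momterbe'.

momterbe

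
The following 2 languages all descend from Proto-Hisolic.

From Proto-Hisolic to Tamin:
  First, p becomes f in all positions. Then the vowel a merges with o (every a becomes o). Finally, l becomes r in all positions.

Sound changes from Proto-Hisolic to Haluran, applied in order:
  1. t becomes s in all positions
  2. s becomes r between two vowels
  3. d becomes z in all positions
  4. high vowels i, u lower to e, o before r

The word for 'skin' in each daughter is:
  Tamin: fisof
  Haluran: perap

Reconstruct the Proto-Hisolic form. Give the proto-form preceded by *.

*pisap

Position 4: Tamin has o, Haluran has a. Haluran preserves a here (none of its changes turn any other segment into a), so the proto-segment is *a.
Position 3: Tamin has s, Haluran has r. Tamin preserves s here (none of its changes turn any other segment into s), so the proto-segment is *s.
Position 1: Tamin has f, Haluran has p. Haluran preserves p here (none of its changes turn any other segment into p), so the proto-segment is *p.
Continuing position by position gives *pisap; check it forward:
Tamin: *pisap > fisaf > fisof  (by unconditioned shift, vowel merger)
Haluran: *pisap > pirap > perap  (by rhotacism, pre-rhotic lowering)
Only *pisap yields all of Tamin fisof, Haluran perap.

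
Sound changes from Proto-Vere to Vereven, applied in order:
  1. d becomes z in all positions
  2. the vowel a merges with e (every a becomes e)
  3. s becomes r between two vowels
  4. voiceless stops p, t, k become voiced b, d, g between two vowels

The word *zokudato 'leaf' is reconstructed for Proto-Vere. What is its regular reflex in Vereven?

zoguzedo

Vereven: *zokudato > zokuzato > zokuzeto > zoguzedo  (by unconditioned shift, vowel merger, intervocalic voicing)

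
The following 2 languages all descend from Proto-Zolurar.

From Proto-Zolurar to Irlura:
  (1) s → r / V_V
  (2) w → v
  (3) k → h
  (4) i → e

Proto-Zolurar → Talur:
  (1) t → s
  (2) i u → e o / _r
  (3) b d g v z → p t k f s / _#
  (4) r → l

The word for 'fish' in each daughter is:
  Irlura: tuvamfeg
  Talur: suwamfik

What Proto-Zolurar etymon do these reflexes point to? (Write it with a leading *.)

*tuwamfig

Position 8: Irlura has g, Talur has k. Irlura preserves g here (none of its changes turn any other segment into g), so the proto-segment is *g.
Position 7: Irlura has e, Talur has i. Talur preserves i here (none of its changes turn any other segment into i), so the proto-segment is *i.
Continuing position by position gives *tuwamfig; check it forward:
Irlura: start from *tuwamfig.
  rule 1: no change — tuwamfig
  rule 2 (unconditioned shift): tuwamfig → tuvamfig
  rule 3: no change — tuvamfig
  rule 4 (vowel merger): tuvamfig → tuvamfeg
  ⇒ Irlura tuvamfeg
Talur: *tuwamfig > suwamfig > suwamfik  (by unconditioned shift, final devoicing)
No other proto-form is consistent with every reflex, so the reconstruction is *tuwamfig.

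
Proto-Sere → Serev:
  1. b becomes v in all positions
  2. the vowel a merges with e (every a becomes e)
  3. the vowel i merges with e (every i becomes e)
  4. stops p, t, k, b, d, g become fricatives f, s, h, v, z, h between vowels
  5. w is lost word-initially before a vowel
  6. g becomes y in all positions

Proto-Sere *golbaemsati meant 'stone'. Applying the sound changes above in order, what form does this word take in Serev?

Serev: *golbaemsati
  golbaemsati → golvaemsati   [unconditioned shift]
  golvaemsati → golveemseti   [vowel merger]
  golveemseti → golveemsete   [vowel merger]
  golveemsete → golveemsese   [intervocalic lenition]
  golveemsese (rule 5 does not apply)
  golveemsese → yolveemsese   [unconditioned shift]
  giving Serev yolveemsese.

yolveemsese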